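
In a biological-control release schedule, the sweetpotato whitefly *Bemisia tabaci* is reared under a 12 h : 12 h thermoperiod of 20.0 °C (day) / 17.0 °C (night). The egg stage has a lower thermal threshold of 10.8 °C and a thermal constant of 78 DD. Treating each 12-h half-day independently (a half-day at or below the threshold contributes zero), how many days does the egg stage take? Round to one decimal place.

10.1 days

Day half: max(0, 20.0 − 10.8) × 0.5 = 9.2 × 0.5 = 4.60 DD.
Night half: max(0, 17.0 − 10.8) × 0.5 = 6.2 × 0.5 = 3.10 DD.
Per 24 h: 7.70 DD/day.
Duration = 78 / 7.70 = 10.130 ≈ 10.1 days.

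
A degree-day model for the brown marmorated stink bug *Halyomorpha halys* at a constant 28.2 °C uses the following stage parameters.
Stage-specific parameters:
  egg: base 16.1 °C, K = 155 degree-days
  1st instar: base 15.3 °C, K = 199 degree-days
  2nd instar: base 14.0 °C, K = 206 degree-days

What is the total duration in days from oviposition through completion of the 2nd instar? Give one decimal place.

egg: 155 / (28.2 − 16.1) = 155 / 12.1 = 12.810 d.
1st instar: 199 / (28.2 − 15.3) = 199 / 12.9 = 15.426 d.
2nd instar: 206 / (28.2 − 14.0) = 206 / 14.2 = 14.507 d.
Sum = 42.743 ≈ 42.7 days.

42.7 days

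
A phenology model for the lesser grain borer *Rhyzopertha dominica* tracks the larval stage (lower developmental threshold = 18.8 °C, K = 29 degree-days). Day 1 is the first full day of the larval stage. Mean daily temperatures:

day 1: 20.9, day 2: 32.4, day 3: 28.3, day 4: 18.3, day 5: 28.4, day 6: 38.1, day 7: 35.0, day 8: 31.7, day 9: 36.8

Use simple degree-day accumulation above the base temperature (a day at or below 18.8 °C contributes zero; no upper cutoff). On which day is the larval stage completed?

day 5

Daily DD above 18.8 °C: 2.1, 13.6, 9.5, 0.0, 9.6, 19.3, 16.2, 12.9, 18.0.
Cumulative: 2.1, 15.7, 25.2, 25.2, 34.8, 54.1, 70.3, 83.2, 101.2.
The total first reaches 29 DD on day 5.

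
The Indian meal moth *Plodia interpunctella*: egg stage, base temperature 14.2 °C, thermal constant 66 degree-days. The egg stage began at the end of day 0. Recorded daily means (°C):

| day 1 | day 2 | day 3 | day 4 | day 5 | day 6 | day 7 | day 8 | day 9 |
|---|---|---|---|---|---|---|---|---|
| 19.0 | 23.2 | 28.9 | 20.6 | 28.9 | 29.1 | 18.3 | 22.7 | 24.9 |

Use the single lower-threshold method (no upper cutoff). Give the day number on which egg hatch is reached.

Daily DD above 14.2 °C: 4.8, 9.0, 14.7, 6.4, 14.7, 14.9, 4.1, 8.5, 10.7.
Cumulative: 4.8, 13.8, 28.5, 34.9, 49.6, 64.5, 68.6, 77.1, 87.8.
The total first reaches 66 DD on day 7.

day 7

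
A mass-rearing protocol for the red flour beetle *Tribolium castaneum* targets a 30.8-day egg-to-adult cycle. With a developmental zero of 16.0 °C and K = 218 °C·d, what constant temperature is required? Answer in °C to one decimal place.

23.1 °C

Required daily accumulation = 218 / 30.8 = 7.078 DD/day.
T = T_base + 7.078 = 16.0 + 7.078 = 23.078 ≈ 23.1 °C.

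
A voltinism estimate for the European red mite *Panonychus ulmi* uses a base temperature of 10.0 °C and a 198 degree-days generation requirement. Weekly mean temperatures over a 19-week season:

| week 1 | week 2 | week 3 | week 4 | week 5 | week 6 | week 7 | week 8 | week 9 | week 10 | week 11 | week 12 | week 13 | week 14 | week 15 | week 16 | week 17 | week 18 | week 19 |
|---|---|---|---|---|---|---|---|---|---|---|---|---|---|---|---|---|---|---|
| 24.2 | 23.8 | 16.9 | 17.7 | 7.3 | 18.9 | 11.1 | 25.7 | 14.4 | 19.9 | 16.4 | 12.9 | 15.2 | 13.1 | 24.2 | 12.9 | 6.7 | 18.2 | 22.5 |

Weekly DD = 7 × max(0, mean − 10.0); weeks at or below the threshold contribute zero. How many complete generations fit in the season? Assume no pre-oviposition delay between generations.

4 generations

Weekly DD (7 × max(0, T̄ − 10.0)): 99.4, 96.6, 48.3, 53.9, 0.0, 62.3, 7.7, 109.9, 30.8, 69.3, 44.8, 20.3, 36.4, 21.7, 99.4, 20.3, 0.0, 57.4, 87.5.
Season total = 966.0 DD.
Complete generations = ⌊966.0 / 198⌋ = 4.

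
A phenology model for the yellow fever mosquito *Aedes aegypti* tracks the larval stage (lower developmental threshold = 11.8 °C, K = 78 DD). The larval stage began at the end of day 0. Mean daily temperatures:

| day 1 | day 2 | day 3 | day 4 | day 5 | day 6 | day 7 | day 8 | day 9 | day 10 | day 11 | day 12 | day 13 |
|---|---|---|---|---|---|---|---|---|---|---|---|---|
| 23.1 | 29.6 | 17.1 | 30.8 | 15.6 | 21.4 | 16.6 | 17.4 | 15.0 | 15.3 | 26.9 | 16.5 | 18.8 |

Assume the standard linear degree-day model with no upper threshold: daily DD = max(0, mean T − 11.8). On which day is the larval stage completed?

Daily DD above 11.8 °C: 11.3, 17.8, 5.3, 19.0, 3.8, 9.6, 4.8, 5.6, 3.2, 3.5, 15.1, 4.7, 7.0.
Cumulative: 11.3, 29.1, 34.4, 53.4, 57.2, 66.8, 71.6, 77.2, 80.4, 83.9, 99.0, 103.7, 110.7.
The total first reaches 78 DD on day 9.

day 9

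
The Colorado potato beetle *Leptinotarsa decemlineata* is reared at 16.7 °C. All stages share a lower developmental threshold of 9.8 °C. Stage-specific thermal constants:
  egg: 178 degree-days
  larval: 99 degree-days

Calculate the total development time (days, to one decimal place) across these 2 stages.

40.1 days

Daily accumulation at 16.7 °C = 16.7 − 9.8 = 6.9 DD/day.
Total K = 178 + 99 = 277 DD.
Total duration = 277 / 6.9 = 40.145 ≈ 40.1 days.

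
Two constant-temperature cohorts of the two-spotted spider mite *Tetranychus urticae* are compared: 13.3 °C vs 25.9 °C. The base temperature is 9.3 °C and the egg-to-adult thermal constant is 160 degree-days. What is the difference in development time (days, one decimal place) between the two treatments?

At 13.3 °C: 160 / (13.3 − 9.3) = 160 / 4.0 = 40.000 d.
At 25.9 °C: 160 / (25.9 − 9.3) = 160 / 16.6 = 9.639 d.
Difference = |40.000 − 9.639| = 30.361 ≈ 30.4 days.

30.4 days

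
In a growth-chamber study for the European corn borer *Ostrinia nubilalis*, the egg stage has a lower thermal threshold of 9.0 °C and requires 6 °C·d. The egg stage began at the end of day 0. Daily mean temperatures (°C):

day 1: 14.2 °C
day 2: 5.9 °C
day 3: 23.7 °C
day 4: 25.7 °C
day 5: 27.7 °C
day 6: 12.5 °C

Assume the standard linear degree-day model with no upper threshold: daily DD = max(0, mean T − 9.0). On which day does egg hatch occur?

day 3

Daily DD above 9.0 °C: 5.2, 0.0, 14.7, 16.7, 18.7, 3.5.
Cumulative: 5.2, 5.2, 19.9, 36.6, 55.3, 58.8.
The total first reaches 6 DD on day 3.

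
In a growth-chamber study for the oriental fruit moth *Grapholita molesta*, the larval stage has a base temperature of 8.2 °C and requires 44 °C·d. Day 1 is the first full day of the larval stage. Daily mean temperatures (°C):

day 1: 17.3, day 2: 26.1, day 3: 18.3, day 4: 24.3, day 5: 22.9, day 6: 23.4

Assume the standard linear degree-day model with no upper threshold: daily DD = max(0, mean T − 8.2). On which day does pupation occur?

day 4

Daily DD above 8.2 °C: 9.1, 17.9, 10.1, 16.1, 14.7, 15.2.
Cumulative: 9.1, 27.0, 37.1, 53.2, 67.9, 83.1.
The total first reaches 44 DD on day 4.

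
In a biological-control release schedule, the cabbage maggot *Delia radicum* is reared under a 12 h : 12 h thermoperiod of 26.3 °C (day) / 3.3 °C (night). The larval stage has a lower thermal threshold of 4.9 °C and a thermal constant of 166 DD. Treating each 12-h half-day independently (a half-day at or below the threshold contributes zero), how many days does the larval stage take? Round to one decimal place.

Day half: max(0, 26.3 − 4.9) × 0.5 = 21.4 × 0.5 = 10.70 DD.
Night half: max(0, 3.3 − 4.9) × 0.5 = 0.0 × 0.5 = 0.00 DD.
Per 24 h: 10.70 DD/day.
Duration = 166 / 10.70 = 15.514 ≈ 15.5 days.

15.5 days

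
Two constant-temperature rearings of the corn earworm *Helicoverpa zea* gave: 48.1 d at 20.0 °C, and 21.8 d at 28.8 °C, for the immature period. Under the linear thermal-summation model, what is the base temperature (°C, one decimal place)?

12.7 °C

Under the model K = D·(T − T_b), so D₁·(T₁ − T_b) = D₂·(T₂ − T_b).
48.1·(20.0 − T_b) = 21.8·(28.8 − T_b)
T_b = (48.1·20.0 − 21.8·28.8) / (48.1 − 21.8) = 334.16 / 26.3 = 12.706 °C ≈ 12.7 °C.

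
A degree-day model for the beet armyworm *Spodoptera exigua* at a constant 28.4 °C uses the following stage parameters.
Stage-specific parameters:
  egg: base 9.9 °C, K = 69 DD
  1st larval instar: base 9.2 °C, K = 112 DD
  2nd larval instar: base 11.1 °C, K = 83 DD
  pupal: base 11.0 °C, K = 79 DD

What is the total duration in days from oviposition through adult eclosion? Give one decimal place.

18.9 days

egg: 69 / (28.4 − 9.9) = 69 / 18.5 = 3.730 d.
1st larval instar: 112 / (28.4 − 9.2) = 112 / 19.2 = 5.833 d.
2nd larval instar: 83 / (28.4 − 11.1) = 83 / 17.3 = 4.798 d.
pupal: 79 / (28.4 − 11.0) = 79 / 17.4 = 4.540 d.
Sum = 18.901 ≈ 18.9 days.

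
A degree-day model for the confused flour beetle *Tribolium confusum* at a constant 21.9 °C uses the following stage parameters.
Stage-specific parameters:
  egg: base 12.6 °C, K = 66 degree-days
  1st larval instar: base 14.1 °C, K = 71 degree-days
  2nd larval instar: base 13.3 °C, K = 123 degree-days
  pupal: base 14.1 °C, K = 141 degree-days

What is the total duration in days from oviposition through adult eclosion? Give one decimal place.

48.6 days

egg: 66 / (21.9 − 12.6) = 66 / 9.3 = 7.097 d.
1st larval instar: 71 / (21.9 − 14.1) = 71 / 7.8 = 9.103 d.
2nd larval instar: 123 / (21.9 − 13.3) = 123 / 8.6 = 14.302 d.
pupal: 141 / (21.9 − 14.1) = 141 / 7.8 = 18.077 d.
Sum = 48.579 ≈ 48.6 days.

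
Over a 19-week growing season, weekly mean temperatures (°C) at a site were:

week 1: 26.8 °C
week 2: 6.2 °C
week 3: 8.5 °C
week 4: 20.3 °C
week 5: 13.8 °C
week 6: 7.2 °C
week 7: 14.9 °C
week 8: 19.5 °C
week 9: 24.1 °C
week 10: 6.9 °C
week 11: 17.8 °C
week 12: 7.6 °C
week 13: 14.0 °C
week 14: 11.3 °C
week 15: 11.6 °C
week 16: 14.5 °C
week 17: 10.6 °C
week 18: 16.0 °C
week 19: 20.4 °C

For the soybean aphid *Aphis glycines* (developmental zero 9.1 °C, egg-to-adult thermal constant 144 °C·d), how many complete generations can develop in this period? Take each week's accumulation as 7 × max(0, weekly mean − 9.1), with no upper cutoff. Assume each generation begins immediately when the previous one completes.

5 generations

Weekly DD (7 × max(0, T̄ − 9.1)): 123.9, 0.0, 0.0, 78.4, 32.9, 0.0, 40.6, 72.8, 105.0, 0.0, 60.9, 0.0, 34.3, 15.4, 17.5, 37.8, 10.5, 48.3, 79.1.
Season total = 757.4 DD.
Complete generations = ⌊757.4 / 144⌋ = 5.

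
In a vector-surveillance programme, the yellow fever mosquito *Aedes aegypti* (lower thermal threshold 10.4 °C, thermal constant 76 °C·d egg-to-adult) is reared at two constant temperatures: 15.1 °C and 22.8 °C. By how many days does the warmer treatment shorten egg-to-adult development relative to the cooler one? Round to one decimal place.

10.0 days

At 15.1 °C: 76 / (15.1 − 10.4) = 76 / 4.7 = 16.170 d.
At 22.8 °C: 76 / (22.8 − 10.4) = 76 / 12.4 = 6.129 d.
Difference = |16.170 − 6.129| = 10.041 ≈ 10.0 days.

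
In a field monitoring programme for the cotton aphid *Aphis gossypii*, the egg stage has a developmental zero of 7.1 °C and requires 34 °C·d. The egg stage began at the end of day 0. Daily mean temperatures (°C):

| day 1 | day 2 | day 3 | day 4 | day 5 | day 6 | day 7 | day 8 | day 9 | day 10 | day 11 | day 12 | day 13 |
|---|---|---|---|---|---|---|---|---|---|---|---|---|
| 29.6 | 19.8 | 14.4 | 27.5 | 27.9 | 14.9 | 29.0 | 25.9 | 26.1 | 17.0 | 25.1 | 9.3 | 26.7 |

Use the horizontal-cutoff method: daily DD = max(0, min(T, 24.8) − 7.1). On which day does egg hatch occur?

Daily DD above 7.1 °C (capped at 17.7): 17.7, 12.7, 7.3, 17.7, 17.7, 7.8, 17.7, 17.7, 17.7, 9.9, 17.7, 2.2, 17.7.
Cumulative: 17.7, 30.4, 37.7, 55.4, 73.1, 80.9, 98.6, 116.3, 134.0, 143.9, 161.6, 163.8, 181.5.
The total first reaches 34 DD on day 3.

day 3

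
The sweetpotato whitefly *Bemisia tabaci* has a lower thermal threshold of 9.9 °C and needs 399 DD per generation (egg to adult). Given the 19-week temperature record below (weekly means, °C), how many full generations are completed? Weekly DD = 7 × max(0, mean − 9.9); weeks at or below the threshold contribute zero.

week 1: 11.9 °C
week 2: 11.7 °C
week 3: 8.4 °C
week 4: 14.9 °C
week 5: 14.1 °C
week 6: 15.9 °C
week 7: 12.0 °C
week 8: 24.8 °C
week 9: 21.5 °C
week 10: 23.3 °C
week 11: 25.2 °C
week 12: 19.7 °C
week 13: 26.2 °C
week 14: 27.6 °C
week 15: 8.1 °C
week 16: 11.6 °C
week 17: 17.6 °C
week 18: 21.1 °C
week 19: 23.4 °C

Weekly DD (7 × max(0, T̄ − 9.9)): 14.0, 12.6, 0.0, 35.0, 29.4, 42.0, 14.7, 104.3, 81.2, 93.8, 107.1, 68.6, 114.1, 123.9, 0.0, 11.9, 53.9, 78.4, 94.5.
Season total = 1079.4 DD.
Complete generations = ⌊1079.4 / 399⌋ = 2.

2 generations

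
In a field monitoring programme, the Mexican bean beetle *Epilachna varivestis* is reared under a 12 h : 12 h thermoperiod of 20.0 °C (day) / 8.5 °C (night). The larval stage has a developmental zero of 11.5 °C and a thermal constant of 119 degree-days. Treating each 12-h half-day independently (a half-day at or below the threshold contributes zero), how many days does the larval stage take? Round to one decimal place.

Day half: max(0, 20.0 − 11.5) × 0.5 = 8.5 × 0.5 = 4.25 DD.
Night half: max(0, 8.5 − 11.5) × 0.5 = 0.0 × 0.5 = 0.00 DD.
Per 24 h: 4.25 DD/day.
Duration = 119 / 4.25 = 28.000 ≈ 28.0 days.

28.0 days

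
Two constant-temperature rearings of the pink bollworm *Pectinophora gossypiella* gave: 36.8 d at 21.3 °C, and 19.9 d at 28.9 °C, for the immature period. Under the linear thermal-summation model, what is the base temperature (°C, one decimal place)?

12.4 °C

Under the model K = D·(T − T_b), so D₁·(T₁ − T_b) = D₂·(T₂ − T_b).
36.8·(21.3 − T_b) = 19.9·(28.9 − T_b)
T_b = (36.8·21.3 − 19.9·28.9) / (36.8 − 19.9) = 208.73 / 16.9 = 12.351 °C ≈ 12.4 °C.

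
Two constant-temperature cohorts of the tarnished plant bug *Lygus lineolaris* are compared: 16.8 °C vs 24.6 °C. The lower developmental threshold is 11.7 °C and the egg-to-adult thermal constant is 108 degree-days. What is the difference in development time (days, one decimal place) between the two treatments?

At 16.8 °C: 108 / (16.8 − 11.7) = 108 / 5.1 = 21.176 d.
At 24.6 °C: 108 / (24.6 − 11.7) = 108 / 12.9 = 8.372 d.
Difference = |21.176 − 8.372| = 12.804 ≈ 12.8 days.

12.8 days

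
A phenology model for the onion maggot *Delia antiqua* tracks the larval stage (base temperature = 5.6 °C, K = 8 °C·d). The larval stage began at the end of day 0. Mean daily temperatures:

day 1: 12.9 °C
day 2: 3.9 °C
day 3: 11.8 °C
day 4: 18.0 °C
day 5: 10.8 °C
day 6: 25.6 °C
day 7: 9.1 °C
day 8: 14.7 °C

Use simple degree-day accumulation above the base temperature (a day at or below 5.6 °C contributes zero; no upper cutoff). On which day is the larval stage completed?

day 3

Daily DD above 5.6 °C: 7.3, 0.0, 6.2, 12.4, 5.2, 20.0, 3.5, 9.1.
Cumulative: 7.3, 7.3, 13.5, 25.9, 31.1, 51.1, 54.6, 63.7.
The total first reaches 8 DD on day 3.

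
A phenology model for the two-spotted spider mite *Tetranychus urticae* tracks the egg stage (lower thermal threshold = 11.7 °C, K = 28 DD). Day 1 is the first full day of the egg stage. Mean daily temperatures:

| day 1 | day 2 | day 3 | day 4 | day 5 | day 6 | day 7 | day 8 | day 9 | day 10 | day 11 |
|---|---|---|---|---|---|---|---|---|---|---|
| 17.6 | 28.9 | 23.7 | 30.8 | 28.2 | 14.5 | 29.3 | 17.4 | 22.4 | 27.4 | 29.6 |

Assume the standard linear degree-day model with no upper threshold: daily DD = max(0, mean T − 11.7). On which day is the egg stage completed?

day 3

Daily DD above 11.7 °C: 5.9, 17.2, 12.0, 19.1, 16.5, 2.8, 17.6, 5.7, 10.7, 15.7, 17.9.
Cumulative: 5.9, 23.1, 35.1, 54.2, 70.7, 73.5, 91.1, 96.8, 107.5, 123.2, 141.1.
The total first reaches 28 DD on day 3.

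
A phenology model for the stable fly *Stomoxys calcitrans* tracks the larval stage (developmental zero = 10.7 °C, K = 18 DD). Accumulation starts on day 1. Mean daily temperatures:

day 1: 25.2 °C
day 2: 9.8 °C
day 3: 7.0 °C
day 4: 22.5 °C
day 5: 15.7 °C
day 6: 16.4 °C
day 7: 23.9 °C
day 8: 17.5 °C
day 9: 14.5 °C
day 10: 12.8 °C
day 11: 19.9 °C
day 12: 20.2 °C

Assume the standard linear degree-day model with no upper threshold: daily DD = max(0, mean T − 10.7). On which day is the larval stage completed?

Daily DD above 10.7 °C: 14.5, 0.0, 0.0, 11.8, 5.0, 5.7, 13.2, 6.8, 3.8, 2.1, 9.2, 9.5.
Cumulative: 14.5, 14.5, 14.5, 26.3, 31.3, 37.0, 50.2, 57.0, 60.8, 62.9, 72.1, 81.6.
The total first reaches 18 DD on day 4.

day 4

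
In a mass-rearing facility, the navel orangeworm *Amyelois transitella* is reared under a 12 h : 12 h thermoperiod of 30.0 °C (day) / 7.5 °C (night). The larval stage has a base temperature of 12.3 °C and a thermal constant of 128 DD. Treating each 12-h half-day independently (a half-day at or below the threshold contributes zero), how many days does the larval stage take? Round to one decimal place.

14.5 days

Day half: max(0, 30.0 − 12.3) × 0.5 = 17.7 × 0.5 = 8.85 DD.
Night half: max(0, 7.5 − 12.3) × 0.5 = 0.0 × 0.5 = 0.00 DD.
Per 24 h: 8.85 DD/day.
Duration = 128 / 8.85 = 14.463 ≈ 14.5 days.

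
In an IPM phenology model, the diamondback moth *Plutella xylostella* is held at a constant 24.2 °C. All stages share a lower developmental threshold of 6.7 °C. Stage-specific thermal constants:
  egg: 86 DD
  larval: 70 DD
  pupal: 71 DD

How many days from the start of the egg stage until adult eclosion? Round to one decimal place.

Daily accumulation at 24.2 °C = 24.2 − 6.7 = 17.5 DD/day.
Total K = 86 + 70 + 71 = 227 DD.
Total duration = 227 / 17.5 = 12.971 ≈ 13.0 days.

13.0 days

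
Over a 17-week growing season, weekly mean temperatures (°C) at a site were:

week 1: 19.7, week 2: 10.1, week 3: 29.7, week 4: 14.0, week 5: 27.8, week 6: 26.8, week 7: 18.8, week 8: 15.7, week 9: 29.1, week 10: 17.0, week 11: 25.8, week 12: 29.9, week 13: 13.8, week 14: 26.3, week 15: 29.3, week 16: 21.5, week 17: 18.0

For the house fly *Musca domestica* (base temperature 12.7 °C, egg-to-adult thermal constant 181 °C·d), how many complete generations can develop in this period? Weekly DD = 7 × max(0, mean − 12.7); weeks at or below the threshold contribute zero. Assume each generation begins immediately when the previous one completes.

6 generations

Weekly DD (7 × max(0, T̄ − 12.7)): 49.0, 0.0, 119.0, 9.1, 105.7, 98.7, 42.7, 21.0, 114.8, 30.1, 91.7, 120.4, 7.7, 95.2, 116.2, 61.6, 37.1.
Season total = 1120.0 DD.
Complete generations = ⌊1120.0 / 181⌋ = 6.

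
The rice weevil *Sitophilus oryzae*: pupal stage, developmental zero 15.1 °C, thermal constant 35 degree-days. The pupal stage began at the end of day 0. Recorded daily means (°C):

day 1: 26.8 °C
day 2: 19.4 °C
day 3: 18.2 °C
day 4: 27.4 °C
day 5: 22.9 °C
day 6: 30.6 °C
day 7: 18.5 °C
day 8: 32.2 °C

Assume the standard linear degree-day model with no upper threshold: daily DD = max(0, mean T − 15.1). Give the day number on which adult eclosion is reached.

day 5

Daily DD above 15.1 °C: 11.7, 4.3, 3.1, 12.3, 7.8, 15.5, 3.4, 17.1.
Cumulative: 11.7, 16.0, 19.1, 31.4, 39.2, 54.7, 58.1, 75.2.
The total first reaches 35 DD on day 5.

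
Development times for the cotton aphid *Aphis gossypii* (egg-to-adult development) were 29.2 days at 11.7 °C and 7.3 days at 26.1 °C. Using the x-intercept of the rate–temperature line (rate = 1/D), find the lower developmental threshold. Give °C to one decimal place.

6.9 °C

Linear rate model ⇒ the product D·(T − T_b) is constant across temperatures.
29.2·(11.7 − T_b) = 7.3·(26.1 − T_b)
T_b = (29.2·11.7 − 7.3·26.1) / (29.2 − 7.3) = 151.11 / 21.9 = 6.900 °C ≈ 6.9 °C.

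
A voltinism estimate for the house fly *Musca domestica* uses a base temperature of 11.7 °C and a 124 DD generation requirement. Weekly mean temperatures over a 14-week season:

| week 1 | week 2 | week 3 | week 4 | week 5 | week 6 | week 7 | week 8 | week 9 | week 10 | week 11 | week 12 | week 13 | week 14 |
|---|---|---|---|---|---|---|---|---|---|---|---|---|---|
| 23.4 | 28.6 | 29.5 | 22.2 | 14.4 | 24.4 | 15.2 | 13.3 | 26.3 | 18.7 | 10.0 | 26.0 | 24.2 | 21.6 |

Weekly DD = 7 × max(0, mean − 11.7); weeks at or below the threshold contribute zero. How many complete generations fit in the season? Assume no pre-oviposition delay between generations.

7 generations

Weekly DD (7 × max(0, T̄ − 11.7)): 81.9, 118.3, 124.6, 73.5, 18.9, 88.9, 24.5, 11.2, 102.2, 49.0, 0.0, 100.1, 87.5, 69.3.
Season total = 949.9 DD.
Complete generations = ⌊949.9 / 124⌋ = 7.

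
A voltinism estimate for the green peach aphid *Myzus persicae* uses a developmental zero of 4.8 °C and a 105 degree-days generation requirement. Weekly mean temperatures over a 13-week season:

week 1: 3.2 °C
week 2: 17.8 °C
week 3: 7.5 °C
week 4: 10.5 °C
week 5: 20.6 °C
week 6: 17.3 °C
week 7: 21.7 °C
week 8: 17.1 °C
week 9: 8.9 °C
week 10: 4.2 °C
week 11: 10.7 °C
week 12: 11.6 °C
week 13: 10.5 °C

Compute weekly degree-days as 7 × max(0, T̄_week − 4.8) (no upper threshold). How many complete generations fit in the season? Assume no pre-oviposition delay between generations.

6 generations

Weekly DD (7 × max(0, T̄ − 4.8)): 0.0, 91.0, 18.9, 39.9, 110.6, 87.5, 118.3, 86.1, 28.7, 0.0, 41.3, 47.6, 39.9.
Season total = 709.8 DD.
Complete generations = ⌊709.8 / 105⌋ = 6.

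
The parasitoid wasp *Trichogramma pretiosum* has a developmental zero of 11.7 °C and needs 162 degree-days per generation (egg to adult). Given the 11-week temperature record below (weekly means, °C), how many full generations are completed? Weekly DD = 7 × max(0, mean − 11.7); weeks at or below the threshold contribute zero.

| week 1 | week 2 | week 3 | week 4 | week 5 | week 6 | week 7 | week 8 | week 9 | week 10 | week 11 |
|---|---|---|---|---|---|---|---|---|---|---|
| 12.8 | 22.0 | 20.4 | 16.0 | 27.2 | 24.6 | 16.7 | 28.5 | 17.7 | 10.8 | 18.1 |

Weekly DD (7 × max(0, T̄ − 11.7)): 7.7, 72.1, 60.9, 30.1, 108.5, 90.3, 35.0, 117.6, 42.0, 0.0, 44.8.
Season total = 609.0 DD.
Complete generations = ⌊609.0 / 162⌋ = 3.

3 generations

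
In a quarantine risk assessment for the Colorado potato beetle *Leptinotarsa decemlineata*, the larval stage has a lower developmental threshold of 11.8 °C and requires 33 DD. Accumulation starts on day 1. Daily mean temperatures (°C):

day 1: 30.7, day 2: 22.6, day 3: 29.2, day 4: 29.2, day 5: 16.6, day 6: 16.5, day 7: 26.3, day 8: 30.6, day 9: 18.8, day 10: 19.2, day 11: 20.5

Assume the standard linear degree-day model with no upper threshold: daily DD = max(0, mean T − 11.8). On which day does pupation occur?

Daily DD above 11.8 °C: 18.9, 10.8, 17.4, 17.4, 4.8, 4.7, 14.5, 18.8, 7.0, 7.4, 8.7.
Cumulative: 18.9, 29.7, 47.1, 64.5, 69.3, 74.0, 88.5, 107.3, 114.3, 121.7, 130.4.
The total first reaches 33 DD on day 3.

day 3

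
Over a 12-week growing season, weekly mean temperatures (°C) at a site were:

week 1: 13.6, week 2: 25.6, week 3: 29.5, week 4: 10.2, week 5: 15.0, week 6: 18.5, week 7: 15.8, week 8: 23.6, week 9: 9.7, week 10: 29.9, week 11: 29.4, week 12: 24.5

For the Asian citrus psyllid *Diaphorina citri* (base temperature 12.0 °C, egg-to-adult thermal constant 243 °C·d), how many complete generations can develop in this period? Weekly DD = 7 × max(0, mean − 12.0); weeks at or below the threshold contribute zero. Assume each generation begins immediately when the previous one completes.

3 generations

Weekly DD (7 × max(0, T̄ − 12.0)): 11.2, 95.2, 122.5, 0.0, 21.0, 45.5, 26.6, 81.2, 0.0, 125.3, 121.8, 87.5.
Season total = 737.8 DD.
Complete generations = ⌊737.8 / 243⌋ = 3.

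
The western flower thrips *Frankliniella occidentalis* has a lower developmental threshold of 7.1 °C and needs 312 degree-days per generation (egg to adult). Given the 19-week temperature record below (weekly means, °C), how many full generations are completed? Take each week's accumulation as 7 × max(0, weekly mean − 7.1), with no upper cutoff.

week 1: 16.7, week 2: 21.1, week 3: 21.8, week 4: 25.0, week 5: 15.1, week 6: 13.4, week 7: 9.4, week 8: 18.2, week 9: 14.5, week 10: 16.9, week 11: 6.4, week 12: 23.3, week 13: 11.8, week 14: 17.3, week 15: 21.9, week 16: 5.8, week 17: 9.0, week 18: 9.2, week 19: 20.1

Weekly DD (7 × max(0, T̄ − 7.1)): 67.2, 98.0, 102.9, 125.3, 56.0, 44.1, 16.1, 77.7, 51.8, 68.6, 0.0, 113.4, 32.9, 71.4, 103.6, 0.0, 13.3, 14.7, 91.0.
Season total = 1148.0 DD.
Complete generations = ⌊1148.0 / 312⌋ = 3.

3 generations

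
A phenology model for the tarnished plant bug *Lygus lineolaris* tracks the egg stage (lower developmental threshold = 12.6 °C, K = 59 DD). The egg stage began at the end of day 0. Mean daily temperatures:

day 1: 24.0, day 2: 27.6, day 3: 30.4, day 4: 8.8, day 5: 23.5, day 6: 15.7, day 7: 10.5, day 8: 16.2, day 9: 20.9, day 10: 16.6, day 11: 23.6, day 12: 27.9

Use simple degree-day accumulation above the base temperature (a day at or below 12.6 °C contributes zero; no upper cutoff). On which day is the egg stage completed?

Daily DD above 12.6 °C: 11.4, 15.0, 17.8, 0.0, 10.9, 3.1, 0.0, 3.6, 8.3, 4.0, 11.0, 15.3.
Cumulative: 11.4, 26.4, 44.2, 44.2, 55.1, 58.2, 58.2, 61.8, 70.1, 74.1, 85.1, 100.4.
The total first reaches 59 DD on day 8.

day 8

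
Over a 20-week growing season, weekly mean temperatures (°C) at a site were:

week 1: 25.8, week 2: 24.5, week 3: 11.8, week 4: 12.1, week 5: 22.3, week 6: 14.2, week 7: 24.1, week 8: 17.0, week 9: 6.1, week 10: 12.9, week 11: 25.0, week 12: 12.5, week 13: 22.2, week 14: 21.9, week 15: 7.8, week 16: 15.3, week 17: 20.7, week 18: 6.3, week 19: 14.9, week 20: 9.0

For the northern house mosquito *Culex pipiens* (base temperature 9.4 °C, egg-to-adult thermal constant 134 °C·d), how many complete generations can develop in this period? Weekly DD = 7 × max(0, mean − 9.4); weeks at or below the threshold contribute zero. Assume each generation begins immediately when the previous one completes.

7 generations

Weekly DD (7 × max(0, T̄ − 9.4)): 114.8, 105.7, 16.8, 18.9, 90.3, 33.6, 102.9, 53.2, 0.0, 24.5, 109.2, 21.7, 89.6, 87.5, 0.0, 41.3, 79.1, 0.0, 38.5, 0.0.
Season total = 1027.6 DD.
Complete generations = ⌊1027.6 / 134⌋ = 7.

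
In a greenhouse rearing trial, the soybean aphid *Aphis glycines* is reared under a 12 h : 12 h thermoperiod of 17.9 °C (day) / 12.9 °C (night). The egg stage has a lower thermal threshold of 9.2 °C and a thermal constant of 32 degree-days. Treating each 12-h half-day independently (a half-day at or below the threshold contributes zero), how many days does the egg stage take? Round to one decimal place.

5.2 days

Day half: max(0, 17.9 − 9.2) × 0.5 = 8.7 × 0.5 = 4.35 DD.
Night half: max(0, 12.9 − 9.2) × 0.5 = 3.7 × 0.5 = 1.85 DD.
Per 24 h: 6.20 DD/day.
Duration = 32 / 6.20 = 5.161 ≈ 5.2 days.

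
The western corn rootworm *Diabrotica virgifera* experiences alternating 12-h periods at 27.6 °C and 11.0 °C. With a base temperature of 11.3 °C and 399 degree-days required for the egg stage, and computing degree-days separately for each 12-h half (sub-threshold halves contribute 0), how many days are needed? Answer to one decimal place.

49.0 days

Day half: max(0, 27.6 − 11.3) × 0.5 = 16.3 × 0.5 = 8.15 DD.
Night half: max(0, 11.0 − 11.3) × 0.5 = 0.0 × 0.5 = 0.00 DD.
Per 24 h: 8.15 DD/day.
Duration = 399 / 8.15 = 48.957 ≈ 49.0 days.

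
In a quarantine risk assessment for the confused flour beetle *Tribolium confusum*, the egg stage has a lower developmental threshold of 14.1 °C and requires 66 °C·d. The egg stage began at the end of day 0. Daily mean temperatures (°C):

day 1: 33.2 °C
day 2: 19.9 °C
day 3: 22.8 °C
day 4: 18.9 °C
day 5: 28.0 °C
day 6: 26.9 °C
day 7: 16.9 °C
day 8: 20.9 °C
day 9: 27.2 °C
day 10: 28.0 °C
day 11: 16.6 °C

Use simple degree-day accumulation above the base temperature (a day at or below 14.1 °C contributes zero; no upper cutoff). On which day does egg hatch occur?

Daily DD above 14.1 °C: 19.1, 5.8, 8.7, 4.8, 13.9, 12.8, 2.8, 6.8, 13.1, 13.9, 2.5.
Cumulative: 19.1, 24.9, 33.6, 38.4, 52.3, 65.1, 67.9, 74.7, 87.8, 101.7, 104.2.
The total first reaches 66 DD on day 7.

day 7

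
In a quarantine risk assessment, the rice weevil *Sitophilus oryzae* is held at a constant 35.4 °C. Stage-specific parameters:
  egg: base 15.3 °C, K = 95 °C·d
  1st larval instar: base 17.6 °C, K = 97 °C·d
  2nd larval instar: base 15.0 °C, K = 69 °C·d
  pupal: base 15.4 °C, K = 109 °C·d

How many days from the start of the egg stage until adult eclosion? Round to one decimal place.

19.0 days

egg: 95 / (35.4 − 15.3) = 95 / 20.1 = 4.726 d.
1st larval instar: 97 / (35.4 − 17.6) = 97 / 17.8 = 5.449 d.
2nd larval instar: 69 / (35.4 − 15.0) = 69 / 20.4 = 3.382 d.
pupal: 109 / (35.4 − 15.4) = 109 / 20.0 = 5.450 d.
Sum = 19.008 ≈ 19.0 days.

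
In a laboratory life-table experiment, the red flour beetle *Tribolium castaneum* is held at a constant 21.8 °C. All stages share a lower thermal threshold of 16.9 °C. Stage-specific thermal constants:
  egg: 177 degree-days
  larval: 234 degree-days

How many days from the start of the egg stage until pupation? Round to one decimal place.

83.9 days

Daily accumulation at 21.8 °C = 21.8 − 16.9 = 4.9 DD/day.
Total K = 177 + 234 = 411 DD.
Total duration = 411 / 4.9 = 83.878 ≈ 83.9 days.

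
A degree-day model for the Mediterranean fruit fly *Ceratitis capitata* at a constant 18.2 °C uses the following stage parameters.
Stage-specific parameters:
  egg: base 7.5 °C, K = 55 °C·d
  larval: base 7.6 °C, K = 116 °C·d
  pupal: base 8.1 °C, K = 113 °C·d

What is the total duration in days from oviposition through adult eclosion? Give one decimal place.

27.3 days

egg: 55 / (18.2 − 7.5) = 55 / 10.7 = 5.140 d.
larval: 116 / (18.2 − 7.6) = 116 / 10.6 = 10.943 d.
pupal: 113 / (18.2 − 8.1) = 113 / 10.1 = 11.188 d.
Sum = 27.272 ≈ 27.3 days.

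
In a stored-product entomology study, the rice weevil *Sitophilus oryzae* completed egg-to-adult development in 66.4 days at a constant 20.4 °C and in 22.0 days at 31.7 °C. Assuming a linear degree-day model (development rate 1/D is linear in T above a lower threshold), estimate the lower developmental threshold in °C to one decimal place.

14.8 °C

Under the model K = D·(T − T_b), so D₁·(T₁ − T_b) = D₂·(T₂ − T_b).
66.4·(20.4 − T_b) = 22.0·(31.7 − T_b)
T_b = (66.4·20.4 − 22.0·31.7) / (66.4 − 22.0) = 657.16 / 44.4 = 14.801 °C ≈ 14.8 °C.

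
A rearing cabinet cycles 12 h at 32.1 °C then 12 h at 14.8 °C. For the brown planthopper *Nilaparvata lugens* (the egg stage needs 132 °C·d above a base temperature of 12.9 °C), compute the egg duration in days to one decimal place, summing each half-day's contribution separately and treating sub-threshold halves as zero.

Day half: max(0, 32.1 − 12.9) × 0.5 = 19.2 × 0.5 = 9.60 DD.
Night half: max(0, 14.8 − 12.9) × 0.5 = 1.9 × 0.5 = 0.95 DD.
Per 24 h: 10.55 DD/day.
Duration = 132 / 10.55 = 12.512 ≈ 12.5 days.

12.5 days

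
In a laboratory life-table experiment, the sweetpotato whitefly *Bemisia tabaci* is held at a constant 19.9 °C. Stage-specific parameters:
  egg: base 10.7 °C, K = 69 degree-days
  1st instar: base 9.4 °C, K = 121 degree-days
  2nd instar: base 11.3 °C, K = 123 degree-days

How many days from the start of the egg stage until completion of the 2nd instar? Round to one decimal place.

33.3 days

egg: 69 / (19.9 − 10.7) = 69 / 9.2 = 7.500 d.
1st instar: 121 / (19.9 − 9.4) = 121 / 10.5 = 11.524 d.
2nd instar: 123 / (19.9 − 11.3) = 123 / 8.6 = 14.302 d.
Sum = 33.326 ≈ 33.3 days.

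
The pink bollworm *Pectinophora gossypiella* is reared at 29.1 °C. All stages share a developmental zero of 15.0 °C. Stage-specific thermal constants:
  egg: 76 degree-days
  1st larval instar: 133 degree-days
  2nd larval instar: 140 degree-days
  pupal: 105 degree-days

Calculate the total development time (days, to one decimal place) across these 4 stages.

Daily accumulation at 29.1 °C = 29.1 − 15.0 = 14.1 DD/day.
Total K = 76 + 133 + 140 + 105 = 454 DD.
Total duration = 454 / 14.1 = 32.199 ≈ 32.2 days.

32.2 days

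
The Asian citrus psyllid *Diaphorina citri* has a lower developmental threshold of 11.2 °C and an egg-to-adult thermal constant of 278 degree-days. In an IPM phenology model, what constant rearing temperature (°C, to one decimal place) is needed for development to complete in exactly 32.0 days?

Required daily accumulation = 278 / 32.0 = 8.688 DD/day.
T = T_base + 8.688 = 11.2 + 8.688 = 19.887 ≈ 19.9 °C.

19.9 °C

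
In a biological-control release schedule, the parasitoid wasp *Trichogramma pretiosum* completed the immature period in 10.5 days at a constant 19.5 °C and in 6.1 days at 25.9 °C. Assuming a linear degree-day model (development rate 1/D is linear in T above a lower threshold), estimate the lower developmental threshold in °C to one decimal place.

10.6 °C

Linear rate model ⇒ the product D·(T − T_b) is constant across temperatures.
10.5·(19.5 − T_b) = 6.1·(25.9 − T_b)
T_b = (10.5·19.5 − 6.1·25.9) / (10.5 − 6.1) = 46.76 / 4.4 = 10.627 °C ≈ 10.6 °C.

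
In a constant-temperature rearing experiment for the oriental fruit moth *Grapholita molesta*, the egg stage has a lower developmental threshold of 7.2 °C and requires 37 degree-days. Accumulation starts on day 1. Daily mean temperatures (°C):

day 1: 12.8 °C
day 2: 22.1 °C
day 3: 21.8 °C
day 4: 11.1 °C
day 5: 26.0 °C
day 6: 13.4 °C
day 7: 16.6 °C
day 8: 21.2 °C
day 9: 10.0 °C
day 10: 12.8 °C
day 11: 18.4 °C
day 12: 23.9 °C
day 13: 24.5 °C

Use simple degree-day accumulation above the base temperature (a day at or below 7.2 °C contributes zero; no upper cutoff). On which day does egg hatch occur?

day 4

Daily DD above 7.2 °C: 5.6, 14.9, 14.6, 3.9, 18.8, 6.2, 9.4, 14.0, 2.8, 5.6, 11.2, 16.7, 17.3.
Cumulative: 5.6, 20.5, 35.1, 39.0, 57.8, 64.0, 73.4, 87.4, 90.2, 95.8, 107.0, 123.7, 141.0.
The total first reaches 37 DD on day 4.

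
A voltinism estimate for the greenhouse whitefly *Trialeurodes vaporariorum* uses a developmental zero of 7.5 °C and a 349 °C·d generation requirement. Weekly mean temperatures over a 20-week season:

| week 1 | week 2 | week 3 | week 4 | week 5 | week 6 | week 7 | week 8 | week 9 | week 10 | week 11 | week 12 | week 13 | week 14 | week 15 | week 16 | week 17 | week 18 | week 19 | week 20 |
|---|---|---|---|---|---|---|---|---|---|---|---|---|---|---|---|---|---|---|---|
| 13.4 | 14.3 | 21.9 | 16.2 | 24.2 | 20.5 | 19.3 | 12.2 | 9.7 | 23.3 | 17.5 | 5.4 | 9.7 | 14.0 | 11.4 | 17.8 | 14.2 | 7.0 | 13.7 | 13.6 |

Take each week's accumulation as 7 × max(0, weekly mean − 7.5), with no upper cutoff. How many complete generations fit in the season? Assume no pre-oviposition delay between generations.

3 generations

Weekly DD (7 × max(0, T̄ − 7.5)): 41.3, 47.6, 100.8, 60.9, 116.9, 91.0, 82.6, 32.9, 15.4, 110.6, 70.0, 0.0, 15.4, 45.5, 27.3, 72.1, 46.9, 0.0, 43.4, 42.7.
Season total = 1063.3 DD.
Complete generations = ⌊1063.3 / 349⌋ = 3.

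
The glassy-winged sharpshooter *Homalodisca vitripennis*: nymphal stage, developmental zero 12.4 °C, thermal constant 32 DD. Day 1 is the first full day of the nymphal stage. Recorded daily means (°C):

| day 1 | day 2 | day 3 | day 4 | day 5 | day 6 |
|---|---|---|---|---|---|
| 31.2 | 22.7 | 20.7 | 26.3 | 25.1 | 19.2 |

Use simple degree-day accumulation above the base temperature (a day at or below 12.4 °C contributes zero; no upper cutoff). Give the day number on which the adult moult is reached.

day 3

Daily DD above 12.4 °C: 18.8, 10.3, 8.3, 13.9, 12.7, 6.8.
Cumulative: 18.8, 29.1, 37.4, 51.3, 64.0, 70.8.
The total first reaches 32 DD on day 3.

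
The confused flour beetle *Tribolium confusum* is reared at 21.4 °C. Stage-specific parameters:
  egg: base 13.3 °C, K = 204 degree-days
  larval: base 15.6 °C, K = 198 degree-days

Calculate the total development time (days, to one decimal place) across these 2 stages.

59.3 days

egg: 204 / (21.4 − 13.3) = 204 / 8.1 = 25.185 d.
larval: 198 / (21.4 − 15.6) = 198 / 5.8 = 34.138 d.
Sum = 59.323 ≈ 59.3 days.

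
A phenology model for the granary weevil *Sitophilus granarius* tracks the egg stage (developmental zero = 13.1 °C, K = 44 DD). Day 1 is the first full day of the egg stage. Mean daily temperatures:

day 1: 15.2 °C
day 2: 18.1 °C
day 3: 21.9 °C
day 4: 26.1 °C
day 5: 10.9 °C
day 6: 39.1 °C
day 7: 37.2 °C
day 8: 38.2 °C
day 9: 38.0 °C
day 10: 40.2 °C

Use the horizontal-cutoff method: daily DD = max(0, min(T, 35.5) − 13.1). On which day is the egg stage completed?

Daily DD above 13.1 °C (capped at 22.4): 2.1, 5.0, 8.8, 13.0, 0.0, 22.4, 22.4, 22.4, 22.4, 22.4.
Cumulative: 2.1, 7.1, 15.9, 28.9, 28.9, 51.3, 73.7, 96.1, 118.5, 140.9.
The total first reaches 44 DD on day 6.

day 6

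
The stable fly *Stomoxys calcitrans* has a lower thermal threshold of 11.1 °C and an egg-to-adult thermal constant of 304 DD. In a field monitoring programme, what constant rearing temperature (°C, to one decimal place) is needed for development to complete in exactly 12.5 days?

Required daily accumulation = 304 / 12.5 = 24.320 DD/day.
T = T_base + 24.320 = 11.1 + 24.320 = 35.420 ≈ 35.4 °C.

35.4 °C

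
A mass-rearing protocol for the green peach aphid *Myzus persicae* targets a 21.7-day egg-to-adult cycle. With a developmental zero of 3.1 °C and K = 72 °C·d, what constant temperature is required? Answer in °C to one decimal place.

Required daily accumulation = 72 / 21.7 = 3.318 DD/day.
T = T_base + 3.318 = 3.1 + 3.318 = 6.418 ≈ 6.4 °C.

6.4 °C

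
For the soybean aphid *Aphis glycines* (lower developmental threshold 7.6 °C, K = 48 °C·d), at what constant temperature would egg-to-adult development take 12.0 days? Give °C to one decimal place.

Required daily accumulation = 48 / 12.0 = 4.000 DD/day.
T = T_base + 4.000 = 7.6 + 4.000 = 11.600 ≈ 11.6 °C.

11.6 °C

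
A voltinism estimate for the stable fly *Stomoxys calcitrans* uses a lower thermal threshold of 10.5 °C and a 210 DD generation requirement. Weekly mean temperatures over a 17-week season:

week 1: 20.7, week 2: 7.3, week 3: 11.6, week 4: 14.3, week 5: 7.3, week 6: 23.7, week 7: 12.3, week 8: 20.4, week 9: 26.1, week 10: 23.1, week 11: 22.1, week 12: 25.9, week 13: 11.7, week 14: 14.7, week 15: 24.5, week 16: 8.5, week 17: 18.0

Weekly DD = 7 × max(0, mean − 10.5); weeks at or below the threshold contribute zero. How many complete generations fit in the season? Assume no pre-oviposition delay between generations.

Weekly DD (7 × max(0, T̄ − 10.5)): 71.4, 0.0, 7.7, 26.6, 0.0, 92.4, 12.6, 69.3, 109.2, 88.2, 81.2, 107.8, 8.4, 29.4, 98.0, 0.0, 52.5.
Season total = 854.7 DD.
Complete generations = ⌊854.7 / 210⌋ = 4.

4 generations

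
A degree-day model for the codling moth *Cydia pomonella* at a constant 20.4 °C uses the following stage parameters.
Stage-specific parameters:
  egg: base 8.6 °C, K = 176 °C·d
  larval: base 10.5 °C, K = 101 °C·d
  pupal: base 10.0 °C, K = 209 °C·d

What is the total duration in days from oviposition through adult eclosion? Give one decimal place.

egg: 176 / (20.4 − 8.6) = 176 / 11.8 = 14.915 d.
larval: 101 / (20.4 − 10.5) = 101 / 9.9 = 10.202 d.
pupal: 209 / (20.4 − 10.0) = 209 / 10.4 = 20.096 d.
Sum = 45.213 ≈ 45.2 days.

45.2 days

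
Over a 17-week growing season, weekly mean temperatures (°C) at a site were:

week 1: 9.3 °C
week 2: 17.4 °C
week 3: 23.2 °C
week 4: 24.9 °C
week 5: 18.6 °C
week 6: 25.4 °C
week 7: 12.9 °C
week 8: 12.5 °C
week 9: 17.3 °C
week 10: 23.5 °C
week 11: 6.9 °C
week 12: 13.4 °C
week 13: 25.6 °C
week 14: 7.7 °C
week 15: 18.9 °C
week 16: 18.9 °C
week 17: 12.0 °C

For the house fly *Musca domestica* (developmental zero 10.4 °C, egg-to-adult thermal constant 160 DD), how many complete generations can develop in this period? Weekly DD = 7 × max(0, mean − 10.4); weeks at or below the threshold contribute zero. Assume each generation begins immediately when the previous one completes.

5 generations

Weekly DD (7 × max(0, T̄ − 10.4)): 0.0, 49.0, 89.6, 101.5, 57.4, 105.0, 17.5, 14.7, 48.3, 91.7, 0.0, 21.0, 106.4, 0.0, 59.5, 59.5, 11.2.
Season total = 832.3 DD.
Complete generations = ⌊832.3 / 160⌋ = 5.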